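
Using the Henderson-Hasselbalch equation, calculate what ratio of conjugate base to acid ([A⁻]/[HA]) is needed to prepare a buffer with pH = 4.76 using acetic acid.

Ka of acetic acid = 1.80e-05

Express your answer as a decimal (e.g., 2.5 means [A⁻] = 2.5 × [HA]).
[A⁻]/[HA] = 1.036

pKa = −log(1.80e-05) = 4.7447. pH = pKa + log([A⁻]/[HA]). 4.76 = 4.7447 + log(ratio). log(ratio) = 4.76 − 4.7447 = 0.0153. ratio = 10^(0.0153) = 1.036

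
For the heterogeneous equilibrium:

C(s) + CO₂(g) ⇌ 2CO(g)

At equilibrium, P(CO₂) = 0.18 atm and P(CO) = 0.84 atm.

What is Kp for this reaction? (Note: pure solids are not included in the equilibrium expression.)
K_p = 3.920

Solid C is excluded.
Kp = P(CO)²/P(CO₂) = (0.84)²/0.18 = 0.7056/0.18 = 3.920.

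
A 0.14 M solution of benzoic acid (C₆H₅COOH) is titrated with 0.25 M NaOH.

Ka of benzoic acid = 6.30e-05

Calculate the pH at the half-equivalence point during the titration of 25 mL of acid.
pH = pKa = 4.20

At the half-equivalence point, [HA] = [A⁻], so by Henderson–Hasselbalch pH = pKa + log(1) = pKa.
pKa = −log(6.30e-05) = 4.20.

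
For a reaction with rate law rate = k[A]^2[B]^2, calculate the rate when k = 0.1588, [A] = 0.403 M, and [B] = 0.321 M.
0.002657 M/s

rate = k·[A]^2·[B]^2 = 0.1588·(0.403)^2·(0.321)^2 = 0.1588·0.162409·0.103041 = 0.002657 M/s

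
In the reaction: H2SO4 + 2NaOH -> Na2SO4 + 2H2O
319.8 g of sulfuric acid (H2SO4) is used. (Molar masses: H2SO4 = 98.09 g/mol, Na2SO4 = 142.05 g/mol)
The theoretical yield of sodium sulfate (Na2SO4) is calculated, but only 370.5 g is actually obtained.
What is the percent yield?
Moles of H2SO4 = 319.8 g ÷ 98.09 g/mol = 3.26027 mol
Mole ratio: 1 mol Na2SO4 / 1 mol H2SO4
Moles of Na2SO4 = 3.26027 × (1/1) = 3.26027 mol
Theoretical yield = 3.26027 mol × 142.05 g/mol = 463.12 g
Actual yield = 370.5 g
Percent yield = (370.5 / 463.12) × 100% = 80.0%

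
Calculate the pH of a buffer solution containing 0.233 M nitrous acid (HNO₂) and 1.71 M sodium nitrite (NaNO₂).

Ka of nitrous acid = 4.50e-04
pH = 4.21

pKa = -log(4.50e-04) = 3.35. pH = pKa + log([A⁻]/[HA]) = 3.35 + log(1.71/0.233)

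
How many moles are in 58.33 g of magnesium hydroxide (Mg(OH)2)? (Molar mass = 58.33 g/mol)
Moles = 58.33 g ÷ 58.33 g/mol = 1 mol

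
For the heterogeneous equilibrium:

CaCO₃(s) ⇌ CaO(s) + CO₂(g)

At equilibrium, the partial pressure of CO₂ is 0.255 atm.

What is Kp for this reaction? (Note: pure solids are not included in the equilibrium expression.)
K_p = 0.255

Solids (CaCO₃, CaO) have activity 1 and are excluded.
Kp = P(CO₂) = 0.255.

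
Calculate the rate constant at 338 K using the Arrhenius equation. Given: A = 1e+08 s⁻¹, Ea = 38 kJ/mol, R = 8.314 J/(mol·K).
1.34e+02 s⁻¹

k = A·exp(-Ea/(R·T)) = 1e+08·exp(-38000/(8.314·338)) = 1e+08·exp(-13.5225) = 1e+08·1.3405e-06 = 1.34e+02 s⁻¹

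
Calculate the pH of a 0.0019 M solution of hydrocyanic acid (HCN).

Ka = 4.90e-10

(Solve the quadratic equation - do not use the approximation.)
pH = 6.02

x² + Ka×x - Ka×C = 0. Using quadratic formula: [H⁺] = 9.6464e-07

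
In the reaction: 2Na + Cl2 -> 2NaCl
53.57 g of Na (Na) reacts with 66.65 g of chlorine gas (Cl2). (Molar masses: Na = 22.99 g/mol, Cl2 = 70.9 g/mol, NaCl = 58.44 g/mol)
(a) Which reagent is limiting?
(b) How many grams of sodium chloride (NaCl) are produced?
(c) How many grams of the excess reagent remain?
(a) Cl2, (b) 109.9 g, (c) 10.35 g

Moles of Na = 53.57 g ÷ 22.99 g/mol = 2.33014 mol
Moles of Cl2 = 66.65 g ÷ 70.9 g/mol = 0.940056 mol
Moles ÷ coefficient: Na: 2.33014/2 = 1.165, Cl2: 0.940056/1 = 0.9401
(a) Cl2 has the smaller value, so Cl2 is the limiting reagent.
(b) Moles of NaCl = 0.940056 mol Cl2 × (2/1) = 1.88011 mol; mass = 1.88011 mol × 58.44 g/mol = 109.9 g
(c) Na consumed = 0.940056 × (2/1) = 1.88011 mol; remaining = 2.33014 − 1.88011 = 0.450031 mol; mass = 0.450031 mol × 22.99 g/mol = 10.35 g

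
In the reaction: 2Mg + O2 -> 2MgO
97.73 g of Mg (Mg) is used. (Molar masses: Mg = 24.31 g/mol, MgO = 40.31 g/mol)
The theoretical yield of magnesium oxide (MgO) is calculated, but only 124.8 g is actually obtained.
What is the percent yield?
Moles of Mg = 97.73 g ÷ 24.31 g/mol = 4.02016 mol
Mole ratio: 2 mol MgO / 2 mol Mg
Moles of MgO = 4.02016 × (2/2) = 4.02016 mol
Theoretical yield = 4.02016 mol × 40.31 g/mol = 162.05 g
Actual yield = 124.8 g
Percent yield = (124.8 / 162.05) × 100% = 77.0%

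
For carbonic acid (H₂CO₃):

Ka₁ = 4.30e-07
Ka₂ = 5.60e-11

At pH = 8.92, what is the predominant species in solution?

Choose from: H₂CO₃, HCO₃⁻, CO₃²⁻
HCO₃⁻

pKa1 = 6.37, pKa2 = 10.25. Each pKa is the crossover between adjacent species; pH = 8.92 lies in the region where HCO₃⁻ predominates.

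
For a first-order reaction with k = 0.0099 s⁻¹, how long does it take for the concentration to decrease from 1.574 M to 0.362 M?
148.46 s

From ln[A] = ln[A]₀ - k·t: t = ln([A]₀/[A])/k = ln(1.574/0.362)/0.0099 = ln(4.3481)/0.0099 = 1.4697/0.0099 = 148.46 s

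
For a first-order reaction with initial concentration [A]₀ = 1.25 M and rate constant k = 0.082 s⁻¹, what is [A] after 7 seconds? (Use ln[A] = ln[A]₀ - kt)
0.7041 M

ln[A] = ln[A]₀ - k·t = ln(1.25) - (0.082)·(7) = 0.2231 - 0.5740 = -0.3509
[A] = e^(-0.3509) = 0.7041 M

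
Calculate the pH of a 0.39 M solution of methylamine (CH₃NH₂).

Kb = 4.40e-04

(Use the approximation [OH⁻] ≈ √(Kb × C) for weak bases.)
pH = 12.12

[OH⁻] = √(Kb × C) = √(4.40e-04 × 0.39) = 1.3100e-02. pOH = 1.88, pH = 14 - pOH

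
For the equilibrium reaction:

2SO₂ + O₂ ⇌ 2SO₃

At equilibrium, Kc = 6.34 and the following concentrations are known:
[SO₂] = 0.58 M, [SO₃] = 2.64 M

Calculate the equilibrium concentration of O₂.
[O₂] = 3.2679 M

Kc = ([SO₃]^2) / ([SO₂]^2 × [O₂]) = 6.34
[O₂]^1 = (product terms)/(Kc · other reactant terms) = 6.9696 / (6.34 · 0.3364) = 3.2679
[O₂] = 3.2679 M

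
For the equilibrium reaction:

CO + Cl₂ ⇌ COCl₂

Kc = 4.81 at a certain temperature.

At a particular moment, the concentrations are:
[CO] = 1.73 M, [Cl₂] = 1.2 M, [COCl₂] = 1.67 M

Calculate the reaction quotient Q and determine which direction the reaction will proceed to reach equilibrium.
Q = 0.804, Q < K, reaction proceeds forward (toward products)

Q = ([COCl₂]) / ([CO] × [Cl₂])
  = ((1.67)) / ((1.73)·(1.2)) = 1.67/2.076 = 0.8044
Since Q = 0.8044 < Kc = 4.81, the reaction proceeds forward (toward products) to reach equilibrium.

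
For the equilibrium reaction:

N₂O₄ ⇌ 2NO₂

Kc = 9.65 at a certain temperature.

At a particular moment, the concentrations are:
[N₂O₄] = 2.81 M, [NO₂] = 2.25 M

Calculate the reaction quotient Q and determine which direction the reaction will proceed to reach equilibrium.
Q = 1.802, Q < K, reaction proceeds forward (toward products)

Q = ([NO₂]^2) / ([N₂O₄])
  = ((2.25)^2) / ((2.81)) = 5.0625/2.81 = 1.802
Since Q = 1.802 < Kc = 9.65, the reaction proceeds forward (toward products) to reach equilibrium.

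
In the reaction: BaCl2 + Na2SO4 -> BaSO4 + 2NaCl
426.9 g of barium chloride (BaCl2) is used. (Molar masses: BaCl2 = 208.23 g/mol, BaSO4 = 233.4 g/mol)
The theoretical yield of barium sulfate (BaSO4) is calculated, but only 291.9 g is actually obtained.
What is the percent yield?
Moles of BaCl2 = 426.9 g ÷ 208.23 g/mol = 2.05014 mol
Mole ratio: 1 mol BaSO4 / 1 mol BaCl2
Moles of BaSO4 = 2.05014 × (1/1) = 2.05014 mol
Theoretical yield = 2.05014 mol × 233.4 g/mol = 478.5 g
Actual yield = 291.9 g
Percent yield = (291.9 / 478.5) × 100% = 61.0%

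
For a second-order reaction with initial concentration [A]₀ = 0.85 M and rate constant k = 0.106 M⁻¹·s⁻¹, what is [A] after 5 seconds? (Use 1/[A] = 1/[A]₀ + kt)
0.5860 M

1/[A] = 1/[A]₀ + k·t = 1/0.85 + (0.106)·(5) = 1.1765 + 0.5300 = 1.7065
[A] = 1/1.7065 = 0.5860 M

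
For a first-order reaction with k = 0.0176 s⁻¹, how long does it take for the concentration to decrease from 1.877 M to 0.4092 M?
86.55 s

From ln[A] = ln[A]₀ - k·t: t = ln([A]₀/[A])/k = ln(1.877/0.4092)/0.0176 = ln(4.5870)/0.0176 = 1.5232/0.0176 = 86.55 s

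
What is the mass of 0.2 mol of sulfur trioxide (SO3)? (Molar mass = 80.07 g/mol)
Mass = 0.2 mol × 80.07 g/mol = 16.01 g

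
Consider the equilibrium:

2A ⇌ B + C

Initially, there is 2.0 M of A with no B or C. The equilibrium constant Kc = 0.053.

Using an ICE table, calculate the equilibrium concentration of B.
[B] = 0.315 M

ICE: [A] = 2.0 − 2x, [B] = [C] = x.
Kc = x²/(2.0 − 2x)² = 0.053 ⇒ √Kc = x/(2.0 − 2x).
x = √0.053·2.0/(1 + 2√0.053) = 0.23022·2.0/1.4604 = 0.31527.
[B] = x = 0.315 M.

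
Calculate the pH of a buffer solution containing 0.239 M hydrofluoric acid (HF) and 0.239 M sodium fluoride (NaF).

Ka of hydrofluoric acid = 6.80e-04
pH = 3.17

pKa = -log(6.80e-04) = 3.17. pH = pKa + log([A⁻]/[HA]) = 3.17 + log(0.239/0.239)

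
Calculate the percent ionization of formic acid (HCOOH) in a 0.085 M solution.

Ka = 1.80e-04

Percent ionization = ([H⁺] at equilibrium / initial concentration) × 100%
Percent ionization = 4.5%

Let x = [H⁺]. Ka = x²/(C - x) ⇒ x² + (1.80e-04)x - (1.80e-04)(0.085) = 0. x = 3.8226e-03. Percent = (3.8226e-03/0.085) × 100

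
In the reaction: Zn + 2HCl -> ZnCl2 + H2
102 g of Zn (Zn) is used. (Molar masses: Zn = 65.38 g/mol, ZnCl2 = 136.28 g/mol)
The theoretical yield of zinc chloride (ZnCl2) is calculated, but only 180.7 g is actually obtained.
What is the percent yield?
Moles of Zn = 102 g ÷ 65.38 g/mol = 1.56011 mol
Mole ratio: 1 mol ZnCl2 / 1 mol Zn
Moles of ZnCl2 = 1.56011 × (1/1) = 1.56011 mol
Theoretical yield = 1.56011 mol × 136.28 g/mol = 212.61 g
Actual yield = 180.7 g
Percent yield = (180.7 / 212.61) × 100% = 85.0%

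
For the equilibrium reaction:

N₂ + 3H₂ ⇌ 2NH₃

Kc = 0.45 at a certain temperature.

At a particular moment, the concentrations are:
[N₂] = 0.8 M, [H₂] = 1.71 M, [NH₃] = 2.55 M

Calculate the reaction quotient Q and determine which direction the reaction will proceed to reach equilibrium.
Q = 1.626, Q > K, reaction proceeds reverse (toward reactants)

Q = ([NH₃]^2) / ([N₂] × [H₂]^3)
  = ((2.55)^2) / ((0.8)·(1.71)^3) = 6.5025/4.0002 = 1.626
Since Q = 1.626 > Kc = 0.45, the reaction proceeds reverse (toward reactants) to reach equilibrium.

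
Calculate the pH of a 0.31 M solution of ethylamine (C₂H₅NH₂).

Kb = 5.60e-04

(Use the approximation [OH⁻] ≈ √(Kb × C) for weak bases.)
pH = 12.12

[OH⁻] = √(Kb × C) = √(5.60e-04 × 0.31) = 1.3176e-02. pOH = 1.88, pH = 14 - pOH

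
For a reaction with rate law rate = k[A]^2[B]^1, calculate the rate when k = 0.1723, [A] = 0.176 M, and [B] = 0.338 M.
0.001804 M/s

rate = k·[A]^2·[B]^1 = 0.1723·(0.176)^2·(0.338)^1 = 0.1723·0.030976·0.338 = 0.001804 M/s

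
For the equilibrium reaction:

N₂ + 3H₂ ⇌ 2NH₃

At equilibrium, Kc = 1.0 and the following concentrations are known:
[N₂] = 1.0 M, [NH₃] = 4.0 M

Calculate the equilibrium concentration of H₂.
[H₂] = 2.5198 M

Kc = ([NH₃]^2) / ([N₂] × [H₂]^3) = 1.0
[H₂]^3 = (product terms)/(Kc · other reactant terms) = 16 / (1.0 · 1) = 16
[H₂] = (16)^(1/3) = 2.5198 M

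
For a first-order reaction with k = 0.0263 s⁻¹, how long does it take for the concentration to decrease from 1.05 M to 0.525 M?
26.36 s

From ln[A] = ln[A]₀ - k·t: t = ln([A]₀/[A])/k = ln(1.05/0.525)/0.0263 = ln(2.0000)/0.0263 = 0.6931/0.0263 = 26.36 s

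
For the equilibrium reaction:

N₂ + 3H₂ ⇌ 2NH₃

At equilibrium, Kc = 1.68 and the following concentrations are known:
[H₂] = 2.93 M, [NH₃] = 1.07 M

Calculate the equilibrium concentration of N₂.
[N₂] = 0.0271 M

Kc = ([NH₃]^2) / ([N₂] × [H₂]^3) = 1.68
[N₂]^1 = (product terms)/(Kc · other reactant terms) = 1.1449 / (1.68 · 25.154) = 0.027093
[N₂] = 0.0271 M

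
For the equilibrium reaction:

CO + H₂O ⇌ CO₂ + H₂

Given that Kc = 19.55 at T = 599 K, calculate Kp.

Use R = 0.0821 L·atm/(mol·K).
K_p = 19.5500

Δn = (moles gaseous products) − (moles gaseous reactants) = 0
T = 599 K; RT = 0.0821 × 599 = 49.1779
Kp = Kc·(RT)^Δn = 19.55 × (49.1779)^0 = 19.55 × 1 = 19.5500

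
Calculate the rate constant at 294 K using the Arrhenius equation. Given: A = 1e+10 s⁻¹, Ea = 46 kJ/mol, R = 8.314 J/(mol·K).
6.71e+01 s⁻¹

k = A·exp(-Ea/(R·T)) = 1e+10·exp(-46000/(8.314·294)) = 1e+10·exp(-18.8192) = 1e+10·6.7133e-09 = 6.71e+01 s⁻¹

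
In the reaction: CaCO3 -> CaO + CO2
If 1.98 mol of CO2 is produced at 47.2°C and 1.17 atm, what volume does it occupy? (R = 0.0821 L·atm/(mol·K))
T = 47.2°C + 273.15 = 320.35 K
V = nRT/P = (1.98 × 0.0821 × 320.35) / 1.17
V = 44.51 L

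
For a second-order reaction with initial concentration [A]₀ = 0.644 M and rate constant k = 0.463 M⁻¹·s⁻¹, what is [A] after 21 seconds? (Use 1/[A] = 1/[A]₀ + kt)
0.0887 M

1/[A] = 1/[A]₀ + k·t = 1/0.644 + (0.463)·(21) = 1.5528 + 9.7230 = 11.2758
[A] = 1/11.2758 = 0.0887 M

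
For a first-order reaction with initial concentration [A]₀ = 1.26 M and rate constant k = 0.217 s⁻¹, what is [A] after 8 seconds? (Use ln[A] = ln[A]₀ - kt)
0.2220 M

ln[A] = ln[A]₀ - k·t = ln(1.26) - (0.217)·(8) = 0.2311 - 1.7360 = -1.5049
[A] = e^(-1.5049) = 0.2220 M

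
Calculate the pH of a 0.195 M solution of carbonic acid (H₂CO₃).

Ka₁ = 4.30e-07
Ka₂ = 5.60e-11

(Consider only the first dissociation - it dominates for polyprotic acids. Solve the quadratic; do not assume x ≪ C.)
pH = 3.54

x² + Ka₁·x − Ka₁·C = 0 with Ka₁ = 4.30e-07, C = 0.195.
x = (−Ka₁ + √(Ka₁² + 4·Ka₁·C))/2 = 2.8935e-04 M, so pH = 3.54.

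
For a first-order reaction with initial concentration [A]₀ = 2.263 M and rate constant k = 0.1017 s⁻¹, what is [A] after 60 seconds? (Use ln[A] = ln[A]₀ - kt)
0.0051 M

ln[A] = ln[A]₀ - k·t = ln(2.263) - (0.1017)·(60) = 0.8167 - 6.1020 = -5.2853
[A] = e^(-5.2853) = 0.0051 M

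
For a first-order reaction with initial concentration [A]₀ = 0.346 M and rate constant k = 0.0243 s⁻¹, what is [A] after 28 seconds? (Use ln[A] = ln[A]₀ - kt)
0.1752 M

ln[A] = ln[A]₀ - k·t = ln(0.346) - (0.0243)·(28) = -1.0613 - 0.6804 = -1.7417
[A] = e^(-1.7417) = 0.1752 M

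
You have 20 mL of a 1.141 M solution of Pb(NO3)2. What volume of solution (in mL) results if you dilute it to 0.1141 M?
Using M₁V₁ = M₂V₂:
1.141 × 20 = 0.1141 × V₂
V₂ = (1.141 × 20) / 0.1141 = 200 mL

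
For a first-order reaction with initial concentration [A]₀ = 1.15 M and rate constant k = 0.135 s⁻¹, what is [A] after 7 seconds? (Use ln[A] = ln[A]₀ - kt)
0.4470 M

ln[A] = ln[A]₀ - k·t = ln(1.15) - (0.135)·(7) = 0.1398 - 0.9450 = -0.8052
[A] = e^(-0.8052) = 0.4470 M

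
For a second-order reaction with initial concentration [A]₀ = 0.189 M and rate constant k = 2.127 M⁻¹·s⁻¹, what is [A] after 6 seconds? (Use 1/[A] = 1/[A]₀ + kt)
0.0554 M

1/[A] = 1/[A]₀ + k·t = 1/0.189 + (2.127)·(6) = 5.2910 + 12.7620 = 18.0530
[A] = 1/18.0530 = 0.0554 M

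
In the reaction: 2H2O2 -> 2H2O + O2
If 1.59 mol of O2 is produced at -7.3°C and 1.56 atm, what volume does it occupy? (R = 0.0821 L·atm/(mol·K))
T = -7.3°C + 273.15 = 265.85 K
V = nRT/P = (1.59 × 0.0821 × 265.85) / 1.56
V = 22.25 L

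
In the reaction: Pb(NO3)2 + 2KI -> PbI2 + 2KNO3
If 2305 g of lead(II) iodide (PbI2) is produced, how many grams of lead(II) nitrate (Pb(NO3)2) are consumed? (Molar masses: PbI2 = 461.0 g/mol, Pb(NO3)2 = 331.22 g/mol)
Moles of PbI2 = 2305 g ÷ 461.0 g/mol = 5 mol
Mole ratio: 1 mol Pb(NO3)2 / 1 mol PbI2
Moles of Pb(NO3)2 = 5 × (1/1) = 5 mol
Mass of Pb(NO3)2 = 5 mol × 331.22 g/mol = 1656 g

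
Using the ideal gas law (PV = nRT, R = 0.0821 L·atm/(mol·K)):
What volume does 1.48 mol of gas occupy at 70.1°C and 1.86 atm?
T = 70.1°C + 273.15 = 343.25 K
V = nRT/P = (1.48 × 0.0821 × 343.25) / 1.86
V = 22.42 L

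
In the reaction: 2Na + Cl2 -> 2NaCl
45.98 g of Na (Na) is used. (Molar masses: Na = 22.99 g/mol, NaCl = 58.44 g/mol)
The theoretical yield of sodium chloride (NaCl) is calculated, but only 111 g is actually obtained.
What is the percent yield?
Moles of Na = 45.98 g ÷ 22.99 g/mol = 2 mol
Mole ratio: 2 mol NaCl / 2 mol Na
Moles of NaCl = 2 × (2/2) = 2 mol
Theoretical yield = 2 mol × 58.44 g/mol = 116.88 g
Actual yield = 111 g
Percent yield = (111 / 116.88) × 100% = 95.0%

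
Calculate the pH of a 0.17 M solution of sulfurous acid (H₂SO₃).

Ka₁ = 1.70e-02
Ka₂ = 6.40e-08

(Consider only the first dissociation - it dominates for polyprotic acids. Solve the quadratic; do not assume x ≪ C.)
pH = 1.34

x² + Ka₁·x − Ka₁·C = 0 with Ka₁ = 1.70e-02, C = 0.17.
x = (−Ka₁ + √(Ka₁² + 4·Ka₁·C))/2 = 4.5927e-02 M, so pH = 1.34.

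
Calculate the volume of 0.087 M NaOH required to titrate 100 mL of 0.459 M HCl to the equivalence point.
V_{base} = 527.6 mL

At equivalence: moles acid = moles base.
moles HCl = 0.459 M × 0.1 L = 0.0459 mol
V_NaOH = 0.0459 mol ÷ 0.087 M = 0.5276 L = 527.6 mL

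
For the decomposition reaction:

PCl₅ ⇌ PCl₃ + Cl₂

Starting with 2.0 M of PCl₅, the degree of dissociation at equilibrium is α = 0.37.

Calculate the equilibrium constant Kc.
K_c = 0.4346

x = α·[A]₀ = 0.37 × 2.0 = 0.74 M dissociated.
At eq: [PCl₅] = 2.0 − 0.74 = 1.26 M; [PCl₃] = [Cl₂] = x = 0.74 M.
Kc = [PCl₃][Cl₂]/[PCl₅] = (0.74)²/1.26 = 0.4346.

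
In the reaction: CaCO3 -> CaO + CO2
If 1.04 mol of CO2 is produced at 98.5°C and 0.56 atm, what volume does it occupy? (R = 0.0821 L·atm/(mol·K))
T = 98.5°C + 273.15 = 371.65 K
V = nRT/P = (1.04 × 0.0821 × 371.65) / 0.56
V = 56.67 L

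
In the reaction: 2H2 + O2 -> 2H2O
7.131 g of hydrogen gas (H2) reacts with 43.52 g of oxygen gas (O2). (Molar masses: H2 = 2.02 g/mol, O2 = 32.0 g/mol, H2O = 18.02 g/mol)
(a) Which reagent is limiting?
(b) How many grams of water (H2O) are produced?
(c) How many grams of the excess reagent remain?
(a) O2, (b) 49.01 g, (c) 1.637 g

Moles of H2 = 7.131 g ÷ 2.02 g/mol = 3.5302 mol
Moles of O2 = 43.52 g ÷ 32.0 g/mol = 1.36 mol
Moles ÷ coefficient: H2: 3.5302/2 = 1.765, O2: 1.36/1 = 1.36
(a) O2 has the smaller value, so O2 is the limiting reagent.
(b) Moles of H2O = 1.36 mol O2 × (2/1) = 2.72 mol; mass = 2.72 mol × 18.02 g/mol = 49.01 g
(c) H2 consumed = 1.36 × (2/1) = 2.72 mol; remaining = 3.5302 − 2.72 = 0.810198 mol; mass = 0.810198 mol × 2.02 g/mol = 1.637 g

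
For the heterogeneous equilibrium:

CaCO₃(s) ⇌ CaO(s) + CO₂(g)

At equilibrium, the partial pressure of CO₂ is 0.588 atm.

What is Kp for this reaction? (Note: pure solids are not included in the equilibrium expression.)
K_p = 0.588

Solids (CaCO₃, CaO) have activity 1 and are excluded.
Kp = P(CO₂) = 0.588.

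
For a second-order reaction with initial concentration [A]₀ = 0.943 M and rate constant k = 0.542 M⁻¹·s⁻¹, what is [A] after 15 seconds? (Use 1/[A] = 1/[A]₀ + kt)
0.1088 M

1/[A] = 1/[A]₀ + k·t = 1/0.943 + (0.542)·(15) = 1.0604 + 8.1300 = 9.1904
[A] = 1/9.1904 = 0.1088 M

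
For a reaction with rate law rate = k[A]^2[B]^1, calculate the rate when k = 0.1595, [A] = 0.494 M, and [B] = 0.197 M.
0.007668 M/s

rate = k·[A]^2·[B]^1 = 0.1595·(0.494)^2·(0.197)^1 = 0.1595·0.244036·0.197 = 0.007668 M/s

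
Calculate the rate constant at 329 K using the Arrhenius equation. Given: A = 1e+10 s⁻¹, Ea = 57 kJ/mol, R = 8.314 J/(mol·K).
8.91e+00 s⁻¹

k = A·exp(-Ea/(R·T)) = 1e+10·exp(-57000/(8.314·329)) = 1e+10·exp(-20.8386) = 1e+10·8.9105e-10 = 8.91e+00 s⁻¹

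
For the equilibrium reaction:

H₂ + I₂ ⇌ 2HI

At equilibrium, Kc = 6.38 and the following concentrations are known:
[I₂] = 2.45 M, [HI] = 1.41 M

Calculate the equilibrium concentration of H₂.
[H₂] = 0.1272 M

Kc = ([HI]^2) / ([H₂] × [I₂]) = 6.38
[H₂]^1 = (product terms)/(Kc · other reactant terms) = 1.9881 / (6.38 · 2.45) = 0.12719
[H₂] = 0.1272 M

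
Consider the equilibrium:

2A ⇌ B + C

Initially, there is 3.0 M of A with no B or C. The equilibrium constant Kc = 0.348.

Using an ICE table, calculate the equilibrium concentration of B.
[B] = 0.812 M

ICE: [A] = 3.0 − 2x, [B] = [C] = x.
Kc = x²/(3.0 − 2x)² = 0.348 ⇒ √Kc = x/(3.0 − 2x).
x = √0.348·3.0/(1 + 2√0.348) = 0.58992·3.0/2.1798 = 0.81187.
[B] = x = 0.812 M.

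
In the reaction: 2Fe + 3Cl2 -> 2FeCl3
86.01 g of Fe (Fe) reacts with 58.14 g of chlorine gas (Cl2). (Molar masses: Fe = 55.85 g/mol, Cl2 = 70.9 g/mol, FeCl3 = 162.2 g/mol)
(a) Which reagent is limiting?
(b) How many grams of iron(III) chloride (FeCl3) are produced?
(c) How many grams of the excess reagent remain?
(a) Cl2, (b) 88.67 g, (c) 55.48 g

Moles of Fe = 86.01 g ÷ 55.85 g/mol = 1.54002 mol
Moles of Cl2 = 58.14 g ÷ 70.9 g/mol = 0.820028 mol
Moles ÷ coefficient: Fe: 1.54002/2 = 0.77, Cl2: 0.820028/3 = 0.2733
(a) Cl2 has the smaller value, so Cl2 is the limiting reagent.
(b) Moles of FeCl3 = 0.820028 mol Cl2 × (2/3) = 0.546685 mol; mass = 0.546685 mol × 162.2 g/mol = 88.67 g
(c) Fe consumed = 0.820028 × (2/3) = 0.546685 mol; remaining = 1.54002 − 0.546685 = 0.993332 mol; mass = 0.993332 mol × 55.85 g/mol = 55.48 g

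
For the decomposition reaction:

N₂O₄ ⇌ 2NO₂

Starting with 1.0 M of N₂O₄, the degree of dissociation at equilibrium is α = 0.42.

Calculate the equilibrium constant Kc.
K_c = 1.2166

x = α·[A]₀ = 0.42 × 1.0 = 0.42 M dissociated.
At eq: [N₂O₄] = 1.0 − 0.42 = 0.58 M; [NO₂] = 2x = 0.84 M.
Kc = [NO₂]²/[N₂O₄] = (0.84)²/0.58 = 1.217.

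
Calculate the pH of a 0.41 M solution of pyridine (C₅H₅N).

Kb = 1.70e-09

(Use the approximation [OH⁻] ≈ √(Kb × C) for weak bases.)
pH = 9.42

[OH⁻] = √(Kb × C) = √(1.70e-09 × 0.41) = 2.6401e-05. pOH = 4.58, pH = 14 - pOH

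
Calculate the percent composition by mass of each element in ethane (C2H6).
C: 79.88%, H: 20.11%

Molar mass of C2H6 = 30.07 g/mol
% C = (2 × 12.01) / 30.07 × 100% = 24.02 / 30.07 × 100% = 79.88%
% H = (6 × 1.008) / 30.07 × 100% = 6.048 / 30.07 × 100% = 20.11%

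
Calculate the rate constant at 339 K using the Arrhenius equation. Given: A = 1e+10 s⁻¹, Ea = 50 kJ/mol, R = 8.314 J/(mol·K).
1.97e+02 s⁻¹

k = A·exp(-Ea/(R·T)) = 1e+10·exp(-50000/(8.314·339)) = 1e+10·exp(-17.7403) = 1e+10·1.9747e-08 = 1.97e+02 s⁻¹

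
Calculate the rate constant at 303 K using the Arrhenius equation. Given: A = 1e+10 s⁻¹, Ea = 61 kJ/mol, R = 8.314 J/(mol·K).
3.05e-01 s⁻¹

k = A·exp(-Ea/(R·T)) = 1e+10·exp(-61000/(8.314·303)) = 1e+10·exp(-24.2146) = 1e+10·3.0460e-11 = 3.05e-01 s⁻¹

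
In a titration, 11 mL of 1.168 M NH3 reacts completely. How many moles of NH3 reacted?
Moles = Molarity × Volume (L)
Moles = 1.168 M × 0.011 L = 0.01285 mol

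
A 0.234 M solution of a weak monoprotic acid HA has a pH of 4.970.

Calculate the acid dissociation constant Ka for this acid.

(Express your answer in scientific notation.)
K_a = 4.91e-10

[H⁺] = 10^(−pH) = 10^(−4.970) = 1.072e-05 M. For HA ⇌ H⁺ + A⁻, Ka = x²/(C − x) = (1.072e-05)²/(0.234 − 1.072e-05) = 4.91e-10.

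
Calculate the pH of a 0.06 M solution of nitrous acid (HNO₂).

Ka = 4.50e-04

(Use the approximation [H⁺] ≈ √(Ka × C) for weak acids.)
pH = 2.28

[H⁺] = √(Ka × C) = √(4.50e-04 × 0.06) = 5.1962e-03. pH = -log(5.1962e-03)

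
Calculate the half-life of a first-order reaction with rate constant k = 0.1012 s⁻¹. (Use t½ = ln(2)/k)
6.85 s

t½ = ln(2)/k = 0.6931/0.1012 = 6.85 s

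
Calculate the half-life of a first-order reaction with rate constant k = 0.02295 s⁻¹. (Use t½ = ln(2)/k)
30.20 s

t½ = ln(2)/k = 0.6931/0.02295 = 30.20 s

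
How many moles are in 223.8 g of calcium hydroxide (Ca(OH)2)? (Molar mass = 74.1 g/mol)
Moles = 223.8 g ÷ 74.1 g/mol = 3.02 mol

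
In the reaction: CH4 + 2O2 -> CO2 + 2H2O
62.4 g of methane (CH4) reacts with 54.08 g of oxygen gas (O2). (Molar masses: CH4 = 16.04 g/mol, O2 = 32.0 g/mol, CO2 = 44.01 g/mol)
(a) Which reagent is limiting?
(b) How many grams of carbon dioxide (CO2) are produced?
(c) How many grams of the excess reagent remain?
(a) O2, (b) 37.19 g, (c) 48.85 g

Moles of CH4 = 62.4 g ÷ 16.04 g/mol = 3.89027 mol
Moles of O2 = 54.08 g ÷ 32.0 g/mol = 1.69 mol
Moles ÷ coefficient: CH4: 3.89027/1 = 3.89, O2: 1.69/2 = 0.845
(a) O2 has the smaller value, so O2 is the limiting reagent.
(b) Moles of CO2 = 1.69 mol O2 × (1/2) = 0.845 mol; mass = 0.845 mol × 44.01 g/mol = 37.19 g
(c) CH4 consumed = 1.69 × (1/2) = 0.845 mol; remaining = 3.89027 − 0.845 = 3.04527 mol; mass = 3.04527 mol × 16.04 g/mol = 48.85 g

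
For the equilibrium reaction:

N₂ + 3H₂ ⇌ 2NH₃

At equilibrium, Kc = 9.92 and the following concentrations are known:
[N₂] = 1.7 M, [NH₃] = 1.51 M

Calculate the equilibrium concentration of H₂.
[H₂] = 0.5133 M

Kc = ([NH₃]^2) / ([N₂] × [H₂]^3) = 9.92
[H₂]^3 = (product terms)/(Kc · other reactant terms) = 2.2801 / (9.92 · 1.7) = 0.13521
[H₂] = (0.13521)^(1/3) = 0.5133 M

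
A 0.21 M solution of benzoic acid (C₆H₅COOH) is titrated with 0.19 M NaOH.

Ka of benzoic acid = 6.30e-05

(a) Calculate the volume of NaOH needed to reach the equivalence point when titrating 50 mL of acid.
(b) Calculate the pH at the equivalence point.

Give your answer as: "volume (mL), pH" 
V = 55.3 mL, pH = 8.60

(a) At equivalence: moles acid = moles base.
moles acid = 0.21 × 0.05 = 0.0105 mol; V_NaOH = 0.0105/0.19 = 0.05526 L = 55.3 mL.
(b) At equivalence, all acid → conjugate base A⁻ at [A⁻] = 0.0105/0.1053 = 0.09975 M.
Kb = Kw/Ka = 1.0e-14/6.30e-05 = 1.587e-10; [OH⁻] = √(Kb·[A⁻]) = 3.979e-06; pOH = 5.40; pH = 14 − pOH = 8.60.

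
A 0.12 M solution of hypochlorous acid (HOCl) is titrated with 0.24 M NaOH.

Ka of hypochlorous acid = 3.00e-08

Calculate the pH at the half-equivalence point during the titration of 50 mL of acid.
pH = pKa = 7.52

At the half-equivalence point, [HA] = [A⁻], so by Henderson–Hasselbalch pH = pKa + log(1) = pKa.
pKa = −log(3.00e-08) = 7.52.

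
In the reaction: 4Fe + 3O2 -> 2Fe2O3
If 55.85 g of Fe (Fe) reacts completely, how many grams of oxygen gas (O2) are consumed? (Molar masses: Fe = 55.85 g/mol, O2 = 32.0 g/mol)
Moles of Fe = 55.85 g ÷ 55.85 g/mol = 1 mol
Mole ratio: 3 mol O2 / 4 mol Fe
Moles of O2 = 1 × (3/4) = 0.75 mol
Mass of O2 = 0.75 mol × 32.0 g/mol = 24 g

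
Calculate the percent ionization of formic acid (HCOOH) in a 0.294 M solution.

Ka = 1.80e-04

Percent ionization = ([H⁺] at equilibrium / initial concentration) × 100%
Percent ionization = 2.44%

Let x = [H⁺]. Ka = x²/(C - x) ⇒ x² + (1.80e-04)x - (1.80e-04)(0.294) = 0. x = 7.1852e-03. Percent = (7.1852e-03/0.294) × 100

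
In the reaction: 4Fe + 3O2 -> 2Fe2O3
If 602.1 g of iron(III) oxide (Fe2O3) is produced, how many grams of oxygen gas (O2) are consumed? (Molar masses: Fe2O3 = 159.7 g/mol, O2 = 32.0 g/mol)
Moles of Fe2O3 = 602.1 g ÷ 159.7 g/mol = 3.77019 mol
Mole ratio: 3 mol O2 / 2 mol Fe2O3
Moles of O2 = 3.77019 × (3/2) = 5.65529 mol
Mass of O2 = 5.65529 mol × 32.0 g/mol = 181 g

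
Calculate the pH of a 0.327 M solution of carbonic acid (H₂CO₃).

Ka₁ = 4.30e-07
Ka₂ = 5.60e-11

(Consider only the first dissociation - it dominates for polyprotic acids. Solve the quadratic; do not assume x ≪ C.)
pH = 3.43

x² + Ka₁·x − Ka₁·C = 0 with Ka₁ = 4.30e-07, C = 0.327.
x = (−Ka₁ + √(Ka₁² + 4·Ka₁·C))/2 = 3.7477e-04 M, so pH = 3.43.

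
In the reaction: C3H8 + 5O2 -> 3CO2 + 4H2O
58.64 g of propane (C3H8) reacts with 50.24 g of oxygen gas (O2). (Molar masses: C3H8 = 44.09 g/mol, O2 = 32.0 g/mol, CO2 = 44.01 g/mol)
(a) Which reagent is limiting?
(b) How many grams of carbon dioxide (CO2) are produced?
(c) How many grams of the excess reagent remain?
(a) O2, (b) 41.46 g, (c) 44.8 g

Moles of C3H8 = 58.64 g ÷ 44.09 g/mol = 1.33001 mol
Moles of O2 = 50.24 g ÷ 32.0 g/mol = 1.57 mol
Moles ÷ coefficient: C3H8: 1.33001/1 = 1.33, O2: 1.57/5 = 0.314
(a) O2 has the smaller value, so O2 is the limiting reagent.
(b) Moles of CO2 = 1.57 mol O2 × (3/5) = 0.942 mol; mass = 0.942 mol × 44.01 g/mol = 41.46 g
(c) C3H8 consumed = 1.57 × (1/5) = 0.314 mol; remaining = 1.33001 − 0.314 = 1.01601 mol; mass = 1.01601 mol × 44.09 g/mol = 44.8 g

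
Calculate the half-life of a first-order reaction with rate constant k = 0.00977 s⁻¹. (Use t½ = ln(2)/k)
70.95 s

t½ = ln(2)/k = 0.6931/0.00977 = 70.95 s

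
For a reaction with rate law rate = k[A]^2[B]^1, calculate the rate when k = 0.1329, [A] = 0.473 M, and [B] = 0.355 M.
0.01056 M/s

rate = k·[A]^2·[B]^1 = 0.1329·(0.473)^2·(0.355)^1 = 0.1329·0.223729·0.355 = 0.01056 M/s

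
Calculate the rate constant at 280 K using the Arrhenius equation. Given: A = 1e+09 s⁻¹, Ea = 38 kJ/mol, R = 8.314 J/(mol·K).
8.14e+01 s⁻¹

k = A·exp(-Ea/(R·T)) = 1e+09·exp(-38000/(8.314·280)) = 1e+09·exp(-16.3236) = 1e+09·8.1425e-08 = 8.14e+01 s⁻¹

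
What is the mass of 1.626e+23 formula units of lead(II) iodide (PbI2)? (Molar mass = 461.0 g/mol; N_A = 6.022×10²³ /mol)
Moles = 1.626e+23 ÷ 6.022×10²³ = 0.27001 mol
Mass = 0.27001 mol × 461.0 g/mol = 124.5 g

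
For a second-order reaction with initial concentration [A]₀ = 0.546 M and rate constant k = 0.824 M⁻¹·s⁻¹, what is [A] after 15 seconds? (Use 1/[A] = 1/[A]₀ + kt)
0.0705 M

1/[A] = 1/[A]₀ + k·t = 1/0.546 + (0.824)·(15) = 1.8315 + 12.3600 = 14.1915
[A] = 1/14.1915 = 0.0705 M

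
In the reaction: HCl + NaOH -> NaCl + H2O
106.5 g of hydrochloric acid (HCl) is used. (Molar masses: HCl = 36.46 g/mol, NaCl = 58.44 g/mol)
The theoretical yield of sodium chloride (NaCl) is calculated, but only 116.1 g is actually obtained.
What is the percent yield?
Moles of HCl = 106.5 g ÷ 36.46 g/mol = 2.92101 mol
Mole ratio: 1 mol NaCl / 1 mol HCl
Moles of NaCl = 2.92101 × (1/1) = 2.92101 mol
Theoretical yield = 2.92101 mol × 58.44 g/mol = 170.7 g
Actual yield = 116.1 g
Percent yield = (116.1 / 170.7) × 100% = 68.0%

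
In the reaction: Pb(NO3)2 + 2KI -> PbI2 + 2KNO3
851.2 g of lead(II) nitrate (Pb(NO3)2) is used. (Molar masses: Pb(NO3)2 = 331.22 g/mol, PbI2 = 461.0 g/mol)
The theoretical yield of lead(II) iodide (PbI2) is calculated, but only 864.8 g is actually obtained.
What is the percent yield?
Moles of Pb(NO3)2 = 851.2 g ÷ 331.22 g/mol = 2.56989 mol
Mole ratio: 1 mol PbI2 / 1 mol Pb(NO3)2
Moles of PbI2 = 2.56989 × (1/1) = 2.56989 mol
Theoretical yield = 2.56989 mol × 461.0 g/mol = 1184.7 g
Actual yield = 864.8 g
Percent yield = (864.8 / 1184.7) × 100% = 73.0%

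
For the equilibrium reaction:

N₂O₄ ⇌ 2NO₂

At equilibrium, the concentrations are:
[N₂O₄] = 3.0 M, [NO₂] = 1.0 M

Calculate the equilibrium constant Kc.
K_c = 0.3333

Kc = ([NO₂]^2) / ([N₂O₄])
   = ((1.0)^2) / ((3.0))
   = 1 / 3 = 0.3333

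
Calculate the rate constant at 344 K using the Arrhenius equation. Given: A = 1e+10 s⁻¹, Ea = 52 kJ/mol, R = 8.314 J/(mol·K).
1.27e+02 s⁻¹

k = A·exp(-Ea/(R·T)) = 1e+10·exp(-52000/(8.314·344)) = 1e+10·exp(-18.1817) = 1e+10·1.2699e-08 = 1.27e+02 s⁻¹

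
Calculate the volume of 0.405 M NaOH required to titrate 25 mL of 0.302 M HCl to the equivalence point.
V_{base} = 18.6 mL

At equivalence: moles acid = moles base.
moles HCl = 0.302 M × 0.025 L = 0.00755 mol
V_NaOH = 0.00755 mol ÷ 0.405 M = 0.01864 L = 18.6 mL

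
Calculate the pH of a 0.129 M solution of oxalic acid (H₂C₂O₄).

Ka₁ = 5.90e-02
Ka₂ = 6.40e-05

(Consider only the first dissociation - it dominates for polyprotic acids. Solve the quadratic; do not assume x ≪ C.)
pH = 1.20

x² + Ka₁·x − Ka₁·C = 0 with Ka₁ = 5.90e-02, C = 0.129.
x = (−Ka₁ + √(Ka₁² + 4·Ka₁·C))/2 = 6.2594e-02 M, so pH = 1.20.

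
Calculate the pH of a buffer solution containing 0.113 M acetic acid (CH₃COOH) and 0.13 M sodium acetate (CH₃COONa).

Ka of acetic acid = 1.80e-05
pH = 4.81

pKa = -log(1.80e-05) = 4.74. pH = pKa + log([A⁻]/[HA]) = 4.74 + log(0.13/0.113)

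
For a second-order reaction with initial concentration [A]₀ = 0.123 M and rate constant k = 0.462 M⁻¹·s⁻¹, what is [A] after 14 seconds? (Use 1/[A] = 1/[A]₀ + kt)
0.0685 M

1/[A] = 1/[A]₀ + k·t = 1/0.123 + (0.462)·(14) = 8.1301 + 6.4680 = 14.5981
[A] = 1/14.5981 = 0.0685 M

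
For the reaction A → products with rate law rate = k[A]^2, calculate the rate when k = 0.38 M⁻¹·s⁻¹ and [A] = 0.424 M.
0.06831 M/s

rate = k·[A]^2 = 0.38·(0.424)^2 = 0.38·0.179776 = 0.06831 M/s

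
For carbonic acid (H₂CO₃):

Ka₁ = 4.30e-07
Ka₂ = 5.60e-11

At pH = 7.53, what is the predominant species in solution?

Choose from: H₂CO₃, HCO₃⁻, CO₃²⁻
HCO₃⁻

pKa1 = 6.37, pKa2 = 10.25. Each pKa is the crossover between adjacent species; pH = 7.53 lies in the region where HCO₃⁻ predominates.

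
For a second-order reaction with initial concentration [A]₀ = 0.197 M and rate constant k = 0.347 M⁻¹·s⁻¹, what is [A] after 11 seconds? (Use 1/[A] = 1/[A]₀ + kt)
0.1124 M

1/[A] = 1/[A]₀ + k·t = 1/0.197 + (0.347)·(11) = 5.0761 + 3.8170 = 8.8931
[A] = 1/8.8931 = 0.1124 M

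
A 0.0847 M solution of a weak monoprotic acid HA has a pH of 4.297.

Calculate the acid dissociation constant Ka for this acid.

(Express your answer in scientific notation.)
K_a = 3.01e-08

[H⁺] = 10^(−pH) = 10^(−4.297) = 5.047e-05 M. For HA ⇌ H⁺ + A⁻, Ka = x²/(C − x) = (5.047e-05)²/(0.0847 − 5.047e-05) = 3.01e-08.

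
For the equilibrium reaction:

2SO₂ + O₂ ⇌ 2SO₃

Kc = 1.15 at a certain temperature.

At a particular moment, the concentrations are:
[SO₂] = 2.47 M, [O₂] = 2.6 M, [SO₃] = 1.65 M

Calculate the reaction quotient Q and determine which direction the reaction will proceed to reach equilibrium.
Q = 0.172, Q < K, reaction proceeds forward (toward products)

Q = ([SO₃]^2) / ([SO₂]^2 × [O₂])
  = ((1.65)^2) / ((2.47)^2·(2.6)) = 2.7225/15.862 = 0.1716
Since Q = 0.1716 < Kc = 1.15, the reaction proceeds forward (toward products) to reach equilibrium.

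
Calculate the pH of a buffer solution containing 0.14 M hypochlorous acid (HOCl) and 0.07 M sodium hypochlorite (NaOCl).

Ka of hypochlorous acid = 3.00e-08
pH = 7.22

pKa = -log(3.00e-08) = 7.52. pH = pKa + log([A⁻]/[HA]) = 7.52 + log(0.07/0.14)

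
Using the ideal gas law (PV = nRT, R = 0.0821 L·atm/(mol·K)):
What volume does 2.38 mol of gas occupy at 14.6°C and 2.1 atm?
T = 14.6°C + 273.15 = 287.75 K
V = nRT/P = (2.38 × 0.0821 × 287.75) / 2.1
V = 26.77 L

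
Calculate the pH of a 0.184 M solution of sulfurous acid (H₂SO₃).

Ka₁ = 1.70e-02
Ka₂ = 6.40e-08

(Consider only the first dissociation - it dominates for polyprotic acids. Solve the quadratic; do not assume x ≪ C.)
pH = 1.32

x² + Ka₁·x − Ka₁·C = 0 with Ka₁ = 1.70e-02, C = 0.184.
x = (−Ka₁ + √(Ka₁² + 4·Ka₁·C))/2 = 4.8071e-02 M, so pH = 1.32.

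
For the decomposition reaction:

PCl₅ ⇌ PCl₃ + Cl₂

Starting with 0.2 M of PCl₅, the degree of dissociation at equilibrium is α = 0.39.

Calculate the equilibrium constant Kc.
K_c = 0.0499

x = α·[A]₀ = 0.39 × 0.2 = 0.078 M dissociated.
At eq: [PCl₅] = 0.2 − 0.078 = 0.122 M; [PCl₃] = [Cl₂] = x = 0.078 M.
Kc = [PCl₃][Cl₂]/[PCl₅] = (0.078)²/0.122 = 0.04987.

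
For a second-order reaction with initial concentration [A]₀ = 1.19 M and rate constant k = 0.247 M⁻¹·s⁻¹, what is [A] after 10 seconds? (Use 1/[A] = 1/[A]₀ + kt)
0.3021 M

1/[A] = 1/[A]₀ + k·t = 1/1.19 + (0.247)·(10) = 0.8403 + 2.4700 = 3.3103
[A] = 1/3.3103 = 0.3021 M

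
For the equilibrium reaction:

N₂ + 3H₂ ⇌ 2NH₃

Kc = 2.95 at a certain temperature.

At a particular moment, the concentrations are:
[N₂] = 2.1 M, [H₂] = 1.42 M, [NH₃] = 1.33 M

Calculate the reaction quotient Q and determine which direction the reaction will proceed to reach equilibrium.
Q = 0.294, Q < K, reaction proceeds forward (toward products)

Q = ([NH₃]^2) / ([N₂] × [H₂]^3)
  = ((1.33)^2) / ((2.1)·(1.42)^3) = 1.7689/6.0129 = 0.2942
Since Q = 0.2942 < Kc = 2.95, the reaction proceeds forward (toward products) to reach equilibrium.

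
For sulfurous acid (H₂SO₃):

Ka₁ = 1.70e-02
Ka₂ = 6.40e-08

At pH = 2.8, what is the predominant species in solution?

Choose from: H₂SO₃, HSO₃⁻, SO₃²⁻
HSO₃⁻

pKa1 = 1.77, pKa2 = 7.19. Each pKa is the crossover between adjacent species; pH = 2.8 lies in the region where HSO₃⁻ predominates.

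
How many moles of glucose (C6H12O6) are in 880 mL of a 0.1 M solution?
Moles = Molarity × Volume (L)
Moles = 0.1 M × 0.88 L = 0.088 mol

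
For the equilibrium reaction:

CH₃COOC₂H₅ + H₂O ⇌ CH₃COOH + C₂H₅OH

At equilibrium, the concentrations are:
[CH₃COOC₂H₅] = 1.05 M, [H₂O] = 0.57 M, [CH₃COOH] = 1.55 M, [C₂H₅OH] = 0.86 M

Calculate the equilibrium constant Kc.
K_c = 2.2272

Kc = ([CH₃COOH] × [C₂H₅OH]) / ([CH₃COOC₂H₅] × [H₂O])
   = ((1.55)·(0.86)) / ((1.05)·(0.57))
   = 1.333 / 0.5985 = 2.2272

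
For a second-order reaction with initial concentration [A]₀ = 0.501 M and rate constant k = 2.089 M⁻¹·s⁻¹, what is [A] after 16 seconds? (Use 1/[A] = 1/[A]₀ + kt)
0.0282 M

1/[A] = 1/[A]₀ + k·t = 1/0.501 + (2.089)·(16) = 1.9960 + 33.4240 = 35.4200
[A] = 1/35.4200 = 0.0282 M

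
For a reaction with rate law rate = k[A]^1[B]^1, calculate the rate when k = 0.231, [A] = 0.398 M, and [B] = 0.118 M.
0.01085 M/s

rate = k·[A]^1·[B]^1 = 0.231·(0.398)^1·(0.118)^1 = 0.231·0.398·0.118 = 0.01085 M/s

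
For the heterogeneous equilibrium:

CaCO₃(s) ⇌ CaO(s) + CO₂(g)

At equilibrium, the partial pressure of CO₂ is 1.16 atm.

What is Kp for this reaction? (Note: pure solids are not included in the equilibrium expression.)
K_p = 1.16

Solids (CaCO₃, CaO) have activity 1 and are excluded.
Kp = P(CO₂) = 1.16.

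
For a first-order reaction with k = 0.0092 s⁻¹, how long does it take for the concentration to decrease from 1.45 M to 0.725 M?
75.34 s

From ln[A] = ln[A]₀ - k·t: t = ln([A]₀/[A])/k = ln(1.45/0.725)/0.0092 = ln(2.0000)/0.0092 = 0.6931/0.0092 = 75.34 s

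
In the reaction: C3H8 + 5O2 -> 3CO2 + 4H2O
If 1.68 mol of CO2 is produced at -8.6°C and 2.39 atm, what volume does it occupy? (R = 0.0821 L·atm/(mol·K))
T = -8.6°C + 273.15 = 264.55 K
V = nRT/P = (1.68 × 0.0821 × 264.55) / 2.39
V = 15.27 L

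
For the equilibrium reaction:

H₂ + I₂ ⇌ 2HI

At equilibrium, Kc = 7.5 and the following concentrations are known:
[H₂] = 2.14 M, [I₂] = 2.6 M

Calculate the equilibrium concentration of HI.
[HI] = 6.4599 M

Kc = ([HI]^2) / ([H₂] × [I₂]) = 7.5
[HI]^2 = Kc · (reactant terms)/(other product terms) = 7.5 · 5.564 / 1 = 41.73
[HI] = (41.73)^(1/2) = 6.4599 M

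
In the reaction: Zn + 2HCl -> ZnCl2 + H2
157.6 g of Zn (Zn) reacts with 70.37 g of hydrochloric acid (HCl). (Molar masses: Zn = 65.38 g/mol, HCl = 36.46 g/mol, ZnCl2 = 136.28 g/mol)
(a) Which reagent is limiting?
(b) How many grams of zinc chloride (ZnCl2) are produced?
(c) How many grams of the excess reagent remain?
(a) HCl, (b) 131.5 g, (c) 94.51 g

Moles of Zn = 157.6 g ÷ 65.38 g/mol = 2.41052 mol
Moles of HCl = 70.37 g ÷ 36.46 g/mol = 1.93006 mol
Moles ÷ coefficient: Zn: 2.41052/1 = 2.411, HCl: 1.93006/2 = 0.965
(a) HCl has the smaller value, so HCl is the limiting reagent.
(b) Moles of ZnCl2 = 1.93006 mol HCl × (1/2) = 0.96503 mol; mass = 0.96503 mol × 136.28 g/mol = 131.5 g
(c) Zn consumed = 1.93006 × (1/2) = 0.96503 mol; remaining = 2.41052 − 0.96503 = 1.44549 mol; mass = 1.44549 mol × 65.38 g/mol = 94.51 g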